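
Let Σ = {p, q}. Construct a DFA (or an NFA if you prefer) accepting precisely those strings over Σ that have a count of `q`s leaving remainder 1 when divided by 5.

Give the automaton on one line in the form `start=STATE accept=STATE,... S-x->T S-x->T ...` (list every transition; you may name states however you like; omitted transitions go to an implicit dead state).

start=A accept=B A-p->A A-q->B B-p->B B-q->C C-p->C C-q->D D-p->D D-q->E E-p->E E-q->A

The only thing that matters is how many `q`s have appeared, reduced mod 5. Use one state per residue: A for 0, …, E for 4. Reading `q` moves to the next residue; anything else stays put. B is accepting.
A 5-state machine:
       p  q 
>  A   A  B 
 * B   B  C 
   C   C  D 
   D   D  E 
   E   E  A 
(> = start, * = accepting)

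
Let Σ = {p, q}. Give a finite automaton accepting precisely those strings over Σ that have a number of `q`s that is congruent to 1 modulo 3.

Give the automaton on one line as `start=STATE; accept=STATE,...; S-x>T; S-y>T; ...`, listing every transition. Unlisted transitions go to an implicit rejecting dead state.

The only thing that matters is how many `q`s have appeared, reduced mod 3. Use one state per residue: s0 for 0, …, s2 for 2. Reading `q` moves to the next residue; anything else stays put. s1 is accepting.
        p   q  
>  s0   s0  s1 
 * s1   s1  s2 
   s2   s2  s0 
(> = start, * = accepting)

start=s0; accept=s1; s0-p>s0; s0-q>s1; s1-p>s1; s1-q>s2; s2-p>s2; s2-q>s0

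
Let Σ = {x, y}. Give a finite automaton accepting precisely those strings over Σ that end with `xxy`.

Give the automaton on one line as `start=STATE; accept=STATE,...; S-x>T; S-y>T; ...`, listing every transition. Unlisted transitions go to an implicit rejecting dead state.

start=q0; accept=q3; q0-x>q1; q0-y>q0; q1-x>q2; q1-y>q0; q2-x>q2; q2-y>q3; q3-x>q1; q3-y>q0

Let each state record the length of the longest suffix of the input read so far that is also a prefix of `xxy`. q1 means the last symbol is `x`; q2 means the last 2 symbols are `xx`; q3 means the last 3 symbols are `xxy`. Accept only at q3, where the string currently ends in `xxy`.
With 4 states:
        x   y  
>  q0   q1  q0 
   q1   q2  q0 
   q2   q2  q3 
 * q3   q1  q0 
(> = start, * = accepting)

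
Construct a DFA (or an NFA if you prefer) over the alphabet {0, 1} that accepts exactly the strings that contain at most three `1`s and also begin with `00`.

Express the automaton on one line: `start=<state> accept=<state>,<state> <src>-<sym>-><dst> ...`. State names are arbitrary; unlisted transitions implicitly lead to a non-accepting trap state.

Run two small machines in parallel and take their product. The first has 5 states tracking the count of `1`s, saturating at 4; the second has 4 states tracking whether the input so far still matches the prefix `00`. A product state is a pair (one from each), accepting exactly when both do. Equivalent product states are then merged.
A 7-state machine:
       0  1 
>  A   B  C 
   B   D  C 
   C   C  C 
 * D   D  E 
 * E   E  F 
 * F   F  G 
 * G   G  C 
(> = start, * = accepting)

start=A accept=D,E,F,G A-0->B A-1->C B-0->D B-1->C C-0->C C-1->C D-0->D D-1->E E-0->E E-1->F F-0->F F-1->G G-0->G G-1->C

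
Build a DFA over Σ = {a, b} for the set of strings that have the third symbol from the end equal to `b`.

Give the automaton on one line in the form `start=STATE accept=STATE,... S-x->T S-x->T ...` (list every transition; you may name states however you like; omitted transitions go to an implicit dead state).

A DFA must remember the last 3 symbols (since which symbol is third-to-last isn't known until the input ends). Use one state per possible window of the last ≤3 symbols; accept from those whose window starts with `b`.
A 15-state machine:
          a    b  
>  S0     S1   S2 
   S1     S3   S4 
   S2     S5   S6 
   S3     S7   S8 
   S4     S9  S10 
   S5    S11  S12 
   S6    S13  S14 
   S7     S7   S8 
   S8     S9  S10 
   S9    S11  S12 
   S10   S13  S14 
 * S11    S7   S8 
 * S12    S9  S10 
 * S13   S11  S12 
 * S14   S13  S14 
(> = start, * = accepting)

start=S0 accept=S11,S12,S13,S14 S0-a->S1 S0-b->S2 S1-a->S3 S1-b->S4 S2-a->S5 S2-b->S6 S3-a->S7 S3-b->S8 S4-a->S9 S4-b->S10 S5-a->S11 S5-b->S12 S6-a->S13 S6-b->S14 S7-a->S7 S7-b->S8 S8-a->S9 S8-b->S10 S9-a->S11 S9-b->S12 S10-a->S13 S10-b->S14 S11-a->S7 S11-b->S8 S12-a->S9 S12-b->S10 S13-a->S11 S13-b->S12 S14-a->S13 S14-b->S14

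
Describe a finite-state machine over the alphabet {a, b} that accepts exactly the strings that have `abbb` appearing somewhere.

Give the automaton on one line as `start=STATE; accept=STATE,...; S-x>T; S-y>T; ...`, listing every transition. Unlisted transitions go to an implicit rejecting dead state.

Track how much of `abbb` has been matched so far: state q0 is no progress, q4 is the absorbing accept state reached once `abbb` has occurred. Intermediate states record partial matches; on a mismatch, fall back to the longest reusable overlap.
A 5-state machine:
        a   b  
>  q0   q1  q0 
   q1   q1  q2 
   q2   q1  q3 
   q3   q1  q4 
 * q4   q4  q4 
(> = start, * = accepting)

start=q0; accept=q4; q0-a>q1; q0-b>q0; q1-a>q1; q1-b>q2; q2-a>q1; q2-b>q3; q3-a>q1; q3-b>q4; q4-a>q4; q4-b>q4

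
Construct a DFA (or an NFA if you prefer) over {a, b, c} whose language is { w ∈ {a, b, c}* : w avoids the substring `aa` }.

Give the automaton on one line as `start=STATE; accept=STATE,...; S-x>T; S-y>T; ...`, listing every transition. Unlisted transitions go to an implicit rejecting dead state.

start=S0; accept=S0,S1; S0-a>S1; S0-b>S0; S0-c>S0; S1-a>S2; S1-b>S0; S1-c>S0; S2-a>S2; S2-b>S2; S2-c>S2

This is the complement of 'contains `aa`'. Use the same substring-matching states — S0 through S2 holding how much of `aa` has just been matched — but flip the accepting set: everything except the trap S2 accepts.
3 states suffice.
        a   b   c  
>* S0   S1  S0  S0 
 * S1   S2  S0  S0 
   S2   S2  S2  S2 
(> = start, * = accepting)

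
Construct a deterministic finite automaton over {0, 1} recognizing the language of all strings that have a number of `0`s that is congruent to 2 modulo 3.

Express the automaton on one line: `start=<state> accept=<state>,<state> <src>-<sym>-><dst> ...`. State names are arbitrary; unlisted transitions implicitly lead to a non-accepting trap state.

start=A accept=C A-0->B A-1->A B-0->C B-1->B C-0->A C-1->C

Keep the running count of `0`s modulo 3: each `0` advances along the cycle A → B → C → A while other symbols loop. Accept at C.
3 states suffice.
       0  1 
>  A   B  A 
   B   C  B 
 * C   A  C 
(> = start, * = accepting)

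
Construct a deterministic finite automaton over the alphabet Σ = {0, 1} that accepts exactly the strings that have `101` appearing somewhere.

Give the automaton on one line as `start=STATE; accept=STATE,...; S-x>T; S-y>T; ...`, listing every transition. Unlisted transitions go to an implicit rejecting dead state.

start=q0; accept=q3; q0-0>q0; q0-1>q1; q1-0>q2; q1-1>q1; q2-0>q0; q2-1>q3; q3-0>q3; q3-1>q3

States q0..q2 record the length of the longest prefix of `101` that matches the current input suffix. Reaching q3 means `101` has been seen, and we stay there forever. Accept from q3.
With 4 states:
        0   1  
>  q0   q0  q1 
   q1   q2  q1 
   q2   q0  q3 
 * q3   q3  q3 
(> = start, * = accepting)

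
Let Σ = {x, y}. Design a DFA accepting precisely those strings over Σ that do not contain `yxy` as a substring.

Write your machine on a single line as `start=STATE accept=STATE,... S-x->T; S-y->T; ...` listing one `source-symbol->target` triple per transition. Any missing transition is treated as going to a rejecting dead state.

start=q0; accept=q0,q1,q2; q0-x->q0; q0-y->q1; q1-x->q2; q1-y->q1; q2-x->q0; q2-y->q3; q3-x->q3; q3-y->q3

This is the complement of 'contains `yxy`'. Use the same substring-matching states — q0 through q3 holding how much of `yxy` has just been matched — but flip the accepting set: everything except the trap q3 accepts.
        x   y  
>* q0   q0  q1 
 * q1   q2  q1 
 * q2   q0  q3 
   q3   q3  q3 
(> = start, * = accepting)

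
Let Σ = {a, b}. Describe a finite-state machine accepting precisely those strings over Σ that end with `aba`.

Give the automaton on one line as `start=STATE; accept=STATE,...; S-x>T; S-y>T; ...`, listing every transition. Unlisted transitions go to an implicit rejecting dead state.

start=q0; accept=q3; q0-a>q1; q0-b>q0; q1-a>q1; q1-b>q2; q2-a>q3; q2-b>q0; q3-a>q1; q3-b>q2

Let each state record the length of the longest suffix of the input read so far that is also a prefix of `aba`. q1 means the last symbol is `a`; q2 means the last 2 symbols are `ab`; q3 means the last 3 symbols are `aba`. Accept only at q3, where the string currently ends in `aba`.
With 4 states:
        a   b  
>  q0   q1  q0 
   q1   q1  q2 
   q2   q3  q0 
 * q3   q1  q2 
(> = start, * = accepting)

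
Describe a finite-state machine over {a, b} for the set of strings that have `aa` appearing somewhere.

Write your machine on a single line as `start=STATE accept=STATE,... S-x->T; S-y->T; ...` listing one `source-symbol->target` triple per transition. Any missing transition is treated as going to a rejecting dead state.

start=q0; accept=q2; q0-a->q1; q0-b->q0; q1-a->q2; q1-b->q0; q2-a->q2; q2-b->q2

Track how much of `aa` has been matched so far: state q0 is no progress, q2 is the absorbing accept state reached once `aa` has occurred. Intermediate states record partial matches; on a mismatch, fall back to the longest reusable overlap.
With 3 states:
        a   b  
>  q0   q1  q0 
   q1   q2  q0 
 * q2   q2  q2 
(> = start, * = accepting)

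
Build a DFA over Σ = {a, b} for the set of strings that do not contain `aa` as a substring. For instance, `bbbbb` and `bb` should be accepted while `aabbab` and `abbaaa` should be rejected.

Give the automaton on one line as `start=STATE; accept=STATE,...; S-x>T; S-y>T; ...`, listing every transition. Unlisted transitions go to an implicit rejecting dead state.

This is the complement of 'contains `aa`'. Use the same substring-matching states — s0 through s2 holding how much of `aa` has just been matched — but flip the accepting set: everything except the trap s2 accepts.
A 3-state machine:
        a   b  
>* s0   s1  s0 
 * s1   s2  s0 
   s2   s2  s2 
(> = start, * = accepting)

start=s0; accept=s0,s1; s0-a>s1; s0-b>s0; s1-a>s2; s1-b>s0; s2-a>s2; s2-b>s2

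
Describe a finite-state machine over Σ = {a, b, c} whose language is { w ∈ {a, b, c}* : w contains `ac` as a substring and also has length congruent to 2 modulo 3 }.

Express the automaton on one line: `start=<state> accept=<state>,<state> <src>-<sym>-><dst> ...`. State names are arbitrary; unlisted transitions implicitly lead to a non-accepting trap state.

Build one automaton per condition and run them in lockstep. One (3 states) tracks whether and how much of `ac` has been seen; the other (3 states) tracks the input length modulo 3. Each combined state is a pair, one component from each; accept when both components accept.
A 9-state machine:
        a   b   c  
>  q0   q1  q2  q2 
   q1   q3  q4  q5 
   q2   q3  q4  q4 
   q3   q6  q0  q7 
   q4   q6  q0  q0 
 * q5   q7  q7  q7 
   q6   q1  q2  q8 
   q7   q8  q8  q8 
   q8   q5  q5  q5 
(> = start, * = accepting)

start=q0 accept=q5 q0-a->q1 q0-b->q2 q0-c->q2 q1-a->q3 q1-b->q4 q1-c->q5 q2-a->q3 q2-b->q4 q2-c->q4 q3-a->q6 q3-b->q0 q3-c->q7 q4-a->q6 q4-b->q0 q4-c->q0 q5-a->q7 q5-b->q7 q5-c->q7 q6-a->q1 q6-b->q2 q6-c->q8 q7-a->q8 q7-b->q8 q7-c->q8 q8-a->q5 q8-b->q5 q8-c->q5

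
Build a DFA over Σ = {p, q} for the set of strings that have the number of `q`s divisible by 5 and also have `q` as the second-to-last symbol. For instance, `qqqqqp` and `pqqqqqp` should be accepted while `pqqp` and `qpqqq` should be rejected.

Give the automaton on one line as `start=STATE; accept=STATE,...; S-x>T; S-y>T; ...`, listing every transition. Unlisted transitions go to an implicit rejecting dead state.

start=A; accept=G,I; A-p>A; A-q>B; B-p>B; B-q>C; C-p>C; C-q>D; D-p>D; D-q>E; E-p>F; E-q>G; F-p>F; F-q>H; G-p>I; G-q>B; H-p>I; H-q>B; I-p>A; I-q>B

Build one automaton per condition and run them in lockstep. One (5 states) tracks the count of `q`s modulo 5; the other (7 states) tracks the last 2 symbols read. Each combined state is a pair, one component from each; accept when both components accept. Minimizing collapses redundant product states.
9 states suffice.
       p  q 
>  A   A  B 
   B   B  C 
   C   C  D 
   D   D  E 
   E   F  G 
   F   F  H 
 * G   I  B 
   H   I  B 
 * I   A  B 
(> = start, * = accepting)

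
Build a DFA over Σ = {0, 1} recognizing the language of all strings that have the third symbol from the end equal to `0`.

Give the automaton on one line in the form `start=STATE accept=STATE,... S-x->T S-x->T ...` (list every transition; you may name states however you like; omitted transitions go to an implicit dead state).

A DFA must remember the last 3 symbols (since which symbol is third-to-last isn't known until the input ends). Use one state per possible window of the last ≤3 symbols; accept from those whose window starts with `0`.
With 15 states:
          0    1  
>  s0     s1   s2 
   s1     s3   s4 
   s2     s5   s6 
   s3     s7   s8 
   s4     s9  s10 
   s5    s11  s12 
   s6    s13  s14 
 * s7     s7   s8 
 * s8     s9  s10 
 * s9    s11  s12 
 * s10   s13  s14 
   s11    s7   s8 
   s12    s9  s10 
   s13   s11  s12 
   s14   s13  s14 
(> = start, * = accepting)

start=s0 accept=s7,s8,s9,s10 s0-0->s1 s0-1->s2 s1-0->s3 s1-1->s4 s2-0->s5 s2-1->s6 s3-0->s7 s3-1->s8 s4-0->s9 s4-1->s10 s5-0->s11 s5-1->s12 s6-0->s13 s6-1->s14 s7-0->s7 s7-1->s8 s8-0->s9 s8-1->s10 s9-0->s11 s9-1->s12 s10-0->s13 s10-1->s14 s11-0->s7 s11-1->s8 s12-0->s9 s12-1->s10 s13-0->s11 s13-1->s12 s14-0->s13 s14-1->s14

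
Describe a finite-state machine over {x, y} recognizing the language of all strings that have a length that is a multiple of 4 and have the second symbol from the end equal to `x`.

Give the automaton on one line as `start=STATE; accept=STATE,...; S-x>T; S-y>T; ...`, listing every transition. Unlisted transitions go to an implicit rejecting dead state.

Build one automaton per condition and run them in lockstep. The first has 4 states tracking the input length modulo 4; the second has 7 states tracking the last 2 symbols read. A product state is a pair (one from each), accepting exactly when both do.
19 states suffice.
       x  y 
>  A   B  C 
   B   D  E 
   C   F  G 
   D   H  I 
   E   J  K 
   F   H  I 
   G   J  K 
   H   L  M 
   I   N  O 
   J   L  M 
   K   N  O 
 * L   P  Q 
 * M   R  S 
   N   P  Q 
   O   R  S 
   P   D  E 
   Q   F  G 
   R   D  E 
   S   F  G 
(> = start, * = accepting)

start=A; accept=L,M; A-x>B; A-y>C; B-x>D; B-y>E; C-x>F; C-y>G; D-x>H; D-y>I; E-x>J; E-y>K; F-x>H; F-y>I; G-x>J; G-y>K; H-x>L; H-y>M; I-x>N; I-y>O; J-x>L; J-y>M; K-x>N; K-y>O; L-x>P; L-y>Q; M-x>R; M-y>S; N-x>P; N-y>Q; O-x>R; O-y>S; P-x>D; P-y>E; Q-x>F; Q-y>G; R-x>D; R-y>E; S-x>F; S-y>G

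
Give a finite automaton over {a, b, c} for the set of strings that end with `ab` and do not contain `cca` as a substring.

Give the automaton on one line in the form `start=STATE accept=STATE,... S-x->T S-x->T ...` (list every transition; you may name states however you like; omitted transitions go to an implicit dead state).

start=q0 accept=q3 q0-a->q1 q0-b->q0 q0-c->q2 q1-a->q1 q1-b->q3 q1-c->q2 q2-a->q1 q2-b->q0 q2-c->q4 q3-a->q1 q3-b->q0 q3-c->q2 q4-a->q5 q4-b->q0 q4-c->q4 q5-a->q5 q5-b->q6 q5-c->q7 q6-a->q5 q6-b->q7 q6-c->q7 q7-a->q5 q7-b->q7 q7-c->q7

Build one automaton per condition and run them in lockstep. The first has 3 states tracking how much of the suffix `ab` has currently been matched; the second has 4 states tracking partial matches of the forbidden pattern `cca`. A product state is a pair (one from each), accepting exactly when both do.
With 8 states:
        a   b   c  
>  q0   q1  q0  q2 
   q1   q1  q3  q2 
   q2   q1  q0  q4 
 * q3   q1  q0  q2 
   q4   q5  q0  q4 
   q5   q5  q6  q7 
   q6   q5  q7  q7 
   q7   q5  q7  q7 
(> = start, * = accepting)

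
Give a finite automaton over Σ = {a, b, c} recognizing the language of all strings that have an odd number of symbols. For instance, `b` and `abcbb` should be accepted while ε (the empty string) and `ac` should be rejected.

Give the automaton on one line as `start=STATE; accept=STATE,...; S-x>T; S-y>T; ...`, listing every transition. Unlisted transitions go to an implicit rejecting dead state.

Only the length mod 2 matters, so use a 2-cycle: from any state, every input symbol moves to the next state, wrapping q1 back to q0. Mark q1 accepting.
2 states suffice.
        a   b   c  
>  q0   q1  q1  q1 
 * q1   q0  q0  q0 
(> = start, * = accepting)

start=q0; accept=q1; q0-a>q1; q0-b>q1; q0-c>q1; q1-a>q0; q1-b>q0; q1-c>q0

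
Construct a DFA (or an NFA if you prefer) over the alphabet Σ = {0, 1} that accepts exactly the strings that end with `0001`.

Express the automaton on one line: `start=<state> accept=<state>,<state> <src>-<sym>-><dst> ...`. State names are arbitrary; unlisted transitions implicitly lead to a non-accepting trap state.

start=q0 accept=q4 q0-0->q1 q0-1->q0 q1-0->q2 q1-1->q0 q2-0->q3 q2-1->q0 q3-0->q3 q3-1->q4 q4-0->q1 q4-1->q0

Let each state record the length of the longest suffix of the input read so far that is also a prefix of `0001`. q1 means the last symbol is `0`; q2 means the last 2 symbols are `00`; q3 means the last 3 symbols are `000`; q4 means the last 4 symbols are `0001`. Accept only at q4, where the string currently ends in `0001`.
        0   1  
>  q0   q1  q0 
   q1   q2  q0 
   q2   q3  q0 
   q3   q3  q4 
 * q4   q1  q0 
(> = start, * = accepting)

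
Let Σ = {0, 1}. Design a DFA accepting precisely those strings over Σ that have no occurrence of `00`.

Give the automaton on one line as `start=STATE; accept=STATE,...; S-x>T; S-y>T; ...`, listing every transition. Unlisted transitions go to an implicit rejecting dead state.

start=S0; accept=S0,S1; S0-0>S1; S0-1>S0; S1-0>S2; S1-1>S0; S2-0>S2; S2-1>S2

This is the complement of 'contains `00`'. Use the same substring-matching states — S0 through S2 holding how much of `00` has just been matched — but flip the accepting set: everything except the trap S2 accepts.
A 3-state machine:
        0   1  
>* S0   S1  S0 
 * S1   S2  S0 
   S2   S2  S2 
(> = start, * = accepting)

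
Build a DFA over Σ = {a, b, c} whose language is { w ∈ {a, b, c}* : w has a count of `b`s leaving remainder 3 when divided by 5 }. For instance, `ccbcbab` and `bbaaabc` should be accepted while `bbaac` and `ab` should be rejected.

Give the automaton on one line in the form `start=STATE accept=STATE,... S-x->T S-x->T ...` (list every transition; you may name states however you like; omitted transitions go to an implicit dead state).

start=s0 accept=s3 s0-a->s0 s0-b->s1 s0-c->s0 s1-a->s1 s1-b->s2 s1-c->s1 s2-a->s2 s2-b->s3 s2-c->s2 s3-a->s3 s3-b->s4 s3-c->s3 s4-a->s4 s4-b->s0 s4-c->s4

The only thing that matters is how many `b`s have appeared, reduced mod 5. Use one state per residue: s0 for 0, …, s4 for 4. Reading `b` moves to the next residue; anything else stays put. s3 is accepting.
5 states suffice.
        a   b   c  
>  s0   s0  s1  s0 
   s1   s1  s2  s1 
   s2   s2  s3  s2 
 * s3   s3  s4  s3 
   s4   s4  s0  s4 
(> = start, * = accepting)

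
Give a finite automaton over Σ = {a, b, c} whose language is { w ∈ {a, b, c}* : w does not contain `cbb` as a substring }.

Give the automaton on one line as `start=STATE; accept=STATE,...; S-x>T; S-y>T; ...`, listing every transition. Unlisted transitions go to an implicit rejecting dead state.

Track partial matches of the forbidden pattern `cbb`. State S3 is a dead state reached once `cbb` has occurred; every other state accepts. S0 means no part of `cbb` is currently matched.
With 4 states:
        a   b   c  
>* S0   S0  S0  S1 
 * S1   S0  S2  S1 
 * S2   S0  S3  S1 
   S3   S3  S3  S3 
(> = start, * = accepting)

start=S0; accept=S0,S1,S2; S0-a>S0; S0-b>S0; S0-c>S1; S1-a>S0; S1-b>S2; S1-c>S1; S2-a>S0; S2-b>S3; S2-c>S1; S3-a>S3; S3-b>S3; S3-c>S3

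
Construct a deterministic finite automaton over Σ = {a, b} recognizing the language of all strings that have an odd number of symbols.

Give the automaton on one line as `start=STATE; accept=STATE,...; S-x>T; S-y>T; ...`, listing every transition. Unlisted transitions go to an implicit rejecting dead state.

start=q0; accept=q1; q0-a>q1; q0-b>q1; q1-a>q0; q1-b>q0

Only the length mod 2 matters, so use a 2-cycle: from any state, every input symbol moves to the next state, wrapping q1 back to q0. Mark q1 accepting.
With 2 states:
        a   b  
>  q0   q1  q1 
 * q1   q0  q0 
(> = start, * = accepting)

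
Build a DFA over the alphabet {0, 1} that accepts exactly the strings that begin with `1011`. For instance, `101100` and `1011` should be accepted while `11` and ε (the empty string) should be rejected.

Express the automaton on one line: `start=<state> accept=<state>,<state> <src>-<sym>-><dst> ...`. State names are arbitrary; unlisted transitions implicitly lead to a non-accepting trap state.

Walk along `1011` while the input agrees: from A take `1` to B, and so on. Any deviation drops to the rejecting sink F. Once E is reached the prefix is confirmed and every continuation is accepted.
       0  1 
>  A   F  B 
   B   C  F 
   C   F  D 
   D   F  E 
 * E   E  E 
   F   F  F 
(> = start, * = accepting)

start=A accept=E A-0->F A-1->B B-0->C B-1->F C-0->F C-1->D D-0->F D-1->E E-0->E E-1->E F-0->F F-1->F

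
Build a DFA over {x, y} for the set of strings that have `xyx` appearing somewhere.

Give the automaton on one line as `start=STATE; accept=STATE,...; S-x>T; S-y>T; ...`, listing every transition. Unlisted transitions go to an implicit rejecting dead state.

start=q0; accept=q3; q0-x>q1; q0-y>q0; q1-x>q1; q1-y>q2; q2-x>q3; q2-y>q0; q3-x>q3; q3-y>q3

Track how much of `xyx` has been matched so far: state q0 is no progress, q3 is the absorbing accept state reached once `xyx` has occurred. Intermediate states record partial matches; on a mismatch, fall back to the longest reusable overlap.
4 states suffice.
        x   y  
>  q0   q1  q0 
   q1   q1  q2 
   q2   q3  q0 
 * q3   q3  q3 
(> = start, * = accepting)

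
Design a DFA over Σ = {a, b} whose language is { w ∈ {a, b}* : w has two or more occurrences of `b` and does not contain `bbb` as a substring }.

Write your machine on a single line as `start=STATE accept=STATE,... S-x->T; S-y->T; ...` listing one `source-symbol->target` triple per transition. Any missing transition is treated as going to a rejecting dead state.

Build one automaton per condition and run them in lockstep. One (4 states) tracks the count of `b`s, saturating at 3; the other (4 states) tracks partial matches of the forbidden pattern `bbb`. Each combined state is a pair, one component from each; accept when both components accept.
        a   b  
>  S0   S0  S1 
   S1   S2  S3 
   S2   S2  S4 
 * S3   S5  S6 
 * S4   S5  S7 
 * S5   S5  S8 
   S6   S6  S6 
 * S7   S9  S6 
 * S8   S9  S7 
 * S9   S9  S8 
(> = start, * = accepting)

start=S0; accept=S3,S4,S5,S7,S8,S9; S0-a->S0; S0-b->S1; S1-a->S2; S1-b->S3; S2-a->S2; S2-b->S4; S3-a->S5; S3-b->S6; S4-a->S5; S4-b->S7; S5-a->S5; S5-b->S8; S6-a->S6; S6-b->S6; S7-a->S9; S7-b->S6; S8-a->S9; S8-b->S7; S9-a->S9; S9-b->S8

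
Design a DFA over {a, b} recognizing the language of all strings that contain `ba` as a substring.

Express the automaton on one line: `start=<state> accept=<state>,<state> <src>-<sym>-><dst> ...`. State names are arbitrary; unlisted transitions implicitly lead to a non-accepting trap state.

States q0..q1 record the length of the longest prefix of `ba` that matches the current input suffix. Reaching q2 means `ba` has been seen, and we stay there forever. Accept from q2.
With 3 states:
        a   b  
>  q0   q0  q1 
   q1   q2  q1 
 * q2   q2  q2 
(> = start, * = accepting)

start=q0 accept=q2 q0-a->q0 q0-b->q1 q1-a->q2 q1-b->q1 q2-a->q2 q2-b->q2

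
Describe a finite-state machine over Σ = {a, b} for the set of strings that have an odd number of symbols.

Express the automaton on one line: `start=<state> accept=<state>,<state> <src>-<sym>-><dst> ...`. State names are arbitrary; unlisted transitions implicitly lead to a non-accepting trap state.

start=q0 accept=q1 q0-a->q1 q0-b->q1 q1-a->q0 q1-b->q0

Only the length mod 2 matters, so use a 2-cycle: from any state, every input symbol moves to the next state, wrapping q1 back to q0. Mark q1 accepting.
        a   b  
>  q0   q1  q1 
 * q1   q0  q0 
(> = start, * = accepting)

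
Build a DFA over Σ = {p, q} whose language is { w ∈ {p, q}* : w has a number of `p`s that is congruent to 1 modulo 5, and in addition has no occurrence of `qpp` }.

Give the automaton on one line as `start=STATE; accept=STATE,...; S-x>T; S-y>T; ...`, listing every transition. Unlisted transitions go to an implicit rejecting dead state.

Handle the two conditions separately and then intersect. One (5 states) tracks the count of `p`s modulo 5; the other (4 states) tracks partial matches of the forbidden pattern `qpp`. Each combined state is a pair, one component from each; accept when both components accept. Equivalent product states are then merged.
16 states suffice.
          p    q  
>  s0     s1   s2 
 * s1     s3   s4 
   s2     s5   s2 
   s3     s6   s7 
 * s4     s8   s4 
 * s5     s9   s4 
   s6    s10  s11 
   s7    s12   s7 
   s8     s9   s7 
   s9     s9   s9 
   s10    s0  s13 
   s11   s14  s11 
   s12    s9  s11 
   s13   s15  s13 
   s14    s9  s13 
   s15    s9   s2 
(> = start, * = accepting)

start=s0; accept=s1,s4,s5; s0-p>s1; s0-q>s2; s1-p>s3; s1-q>s4; s2-p>s5; s2-q>s2; s3-p>s6; s3-q>s7; s4-p>s8; s4-q>s4; s5-p>s9; s5-q>s4; s6-p>s10; s6-q>s11; s7-p>s12; s7-q>s7; s8-p>s9; s8-q>s7; s9-p>s9; s9-q>s9; s10-p>s0; s10-q>s13; s11-p>s14; s11-q>s11; s12-p>s9; s12-q>s11; s13-p>s15; s13-q>s13; s14-p>s9; s14-q>s13; s15-p>s9; s15-q>s2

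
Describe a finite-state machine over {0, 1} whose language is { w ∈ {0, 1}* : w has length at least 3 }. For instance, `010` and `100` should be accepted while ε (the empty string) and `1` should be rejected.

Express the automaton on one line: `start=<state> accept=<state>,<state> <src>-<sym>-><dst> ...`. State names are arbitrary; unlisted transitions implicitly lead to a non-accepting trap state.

Count input length up to 4: every symbol moves from s0 toward s4, which means 'more than 3' and absorbs. Accept from {s3, s4}.
5 states suffice.
        0   1  
>  s0   s1  s1 
   s1   s2  s2 
   s2   s3  s3 
 * s3   s4  s4 
 * s4   s4  s4 
(> = start, * = accepting)

start=s0 accept=s3,s4 s0-0->s1 s0-1->s1 s1-0->s2 s1-1->s2 s2-0->s3 s2-1->s3 s3-0->s4 s3-1->s4 s4-0->s4 s4-1->s4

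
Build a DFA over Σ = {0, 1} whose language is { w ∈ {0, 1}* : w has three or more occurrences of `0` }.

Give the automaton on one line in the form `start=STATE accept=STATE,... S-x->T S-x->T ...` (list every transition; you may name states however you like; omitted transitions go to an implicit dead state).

Count `0`s, saturating at 4: states s0 through s3 mean 0 through 3 `0`s seen; s4 means more than 3. Each `0` increments (capped at s4); other symbols loop. Accept from {s3, s4}.
5 states suffice.
        0   1  
>  s0   s1  s0 
   s1   s2  s1 
   s2   s3  s2 
 * s3   s4  s3 
 * s4   s4  s4 
(> = start, * = accepting)

start=s0 accept=s3,s4 s0-0->s1 s0-1->s0 s1-0->s2 s1-1->s1 s2-0->s3 s2-1->s2 s3-0->s4 s3-1->s3 s4-0->s4 s4-1->s4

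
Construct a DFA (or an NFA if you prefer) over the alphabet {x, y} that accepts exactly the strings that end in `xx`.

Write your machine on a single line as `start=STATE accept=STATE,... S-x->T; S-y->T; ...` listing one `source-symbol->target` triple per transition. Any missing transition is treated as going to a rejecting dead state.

Let each state record the length of the longest suffix of the input read so far that is also a prefix of `xx`. B means the last symbol is `x`; C means the last 2 symbols are `xx`. Accept only at C, where the string currently ends in `xx`.
3 states suffice.
       x  y 
>  A   B  A 
   B   C  A 
 * C   C  A 
(> = start, * = accepting)

start=A; accept=C; A-x->B; A-y->A; B-x->C; B-y->A; C-x->C; C-y->A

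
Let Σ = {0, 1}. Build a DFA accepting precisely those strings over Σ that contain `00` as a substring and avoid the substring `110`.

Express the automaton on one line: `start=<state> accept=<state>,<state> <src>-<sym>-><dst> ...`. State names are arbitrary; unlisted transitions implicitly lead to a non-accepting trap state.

start=s0 accept=s3,s5,s6 s0-0->s1 s0-1->s2 s1-0->s3 s1-1->s2 s2-0->s1 s2-1->s4 s3-0->s3 s3-1->s5 s4-0->s4 s4-1->s4 s5-0->s3 s5-1->s6 s6-0->s4 s6-1->s6

Run two small machines in parallel and take their product. The first has 3 states tracking whether and how much of `00` has been seen; the second has 4 states tracking partial matches of the forbidden pattern `110`. A product state is a pair (one from each), accepting exactly when both do. Minimizing collapses redundant product states.
With 7 states:
        0   1  
>  s0   s1  s2 
   s1   s3  s2 
   s2   s1  s4 
 * s3   s3  s5 
   s4   s4  s4 
 * s5   s3  s6 
 * s6   s4  s6 
(> = start, * = accepting)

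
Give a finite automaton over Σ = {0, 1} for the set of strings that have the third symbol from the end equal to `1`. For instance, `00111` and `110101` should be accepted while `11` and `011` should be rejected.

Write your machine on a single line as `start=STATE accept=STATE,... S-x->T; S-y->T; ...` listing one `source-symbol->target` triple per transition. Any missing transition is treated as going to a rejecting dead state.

A DFA must remember the last 3 symbols (since which symbol is third-to-last isn't known until the input ends). Use one state per possible window of the last ≤3 symbols; accept from those whose window starts with `1`.
A 15-state machine:
          0    1  
>  q0     q1   q2 
   q1     q3   q4 
   q2     q5   q6 
   q3     q7   q8 
   q4     q9  q10 
   q5    q11  q12 
   q6    q13  q14 
   q7     q7   q8 
   q8     q9  q10 
   q9    q11  q12 
   q10   q13  q14 
 * q11    q7   q8 
 * q12    q9  q10 
 * q13   q11  q12 
 * q14   q13  q14 
(> = start, * = accepting)

start=q0; accept=q11,q12,q13,q14; q0-0->q1; q0-1->q2; q1-0->q3; q1-1->q4; q2-0->q5; q2-1->q6; q3-0->q7; q3-1->q8; q4-0->q9; q4-1->q10; q5-0->q11; q5-1->q12; q6-0->q13; q6-1->q14; q7-0->q7; q7-1->q8; q8-0->q9; q8-1->q10; q9-0->q11; q9-1->q12; q10-0->q13; q10-1->q14; q11-0->q7; q11-1->q8; q12-0->q9; q12-1->q10; q13-0->q11; q13-1->q12; q14-0->q13; q14-1->q14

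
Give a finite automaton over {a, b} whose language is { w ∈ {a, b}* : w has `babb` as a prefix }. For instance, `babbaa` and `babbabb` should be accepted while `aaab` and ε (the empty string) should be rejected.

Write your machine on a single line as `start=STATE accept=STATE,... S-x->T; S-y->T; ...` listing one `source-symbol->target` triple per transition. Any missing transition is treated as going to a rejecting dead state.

Walk along `babb` while the input agrees: from S0 take `b` to S1, and so on. Any deviation drops to the rejecting sink S5. Once S4 is reached the prefix is confirmed and every continuation is accepted.
6 states suffice.
        a   b  
>  S0   S5  S1 
   S1   S2  S5 
   S2   S5  S3 
   S3   S5  S4 
 * S4   S4  S4 
   S5   S5  S5 
(> = start, * = accepting)

start=S0; accept=S4; S0-a->S5; S0-b->S1; S1-a->S2; S1-b->S5; S2-a->S5; S2-b->S3; S3-a->S5; S3-b->S4; S4-a->S4; S4-b->S4; S5-a->S5; S5-b->S5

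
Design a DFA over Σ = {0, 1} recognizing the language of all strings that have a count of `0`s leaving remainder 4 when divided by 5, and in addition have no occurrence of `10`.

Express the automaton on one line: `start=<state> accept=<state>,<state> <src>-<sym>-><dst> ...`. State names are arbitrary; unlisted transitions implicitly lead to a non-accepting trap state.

start=S0 accept=S9,S12 S0-0->S1 S0-1->S2 S1-0->S3 S1-1->S4 S2-0->S5 S2-1->S2 S3-0->S6 S3-1->S7 S4-0->S8 S4-1->S4 S5-0->S8 S5-1->S5 S6-0->S9 S6-1->S10 S7-0->S11 S7-1->S7 S8-0->S11 S8-1->S8 S9-0->S0 S9-1->S12 S10-0->S13 S10-1->S10 S11-0->S13 S11-1->S11 S12-0->S14 S12-1->S12 S13-0->S14 S13-1->S13 S14-0->S5 S14-1->S14

Build one automaton per condition and run them in lockstep. The first has 5 states tracking the count of `0`s modulo 5; the second has 3 states tracking partial matches of the forbidden pattern `10`. A product state is a pair (one from each), accepting exactly when both do.
A 15-state machine:
          0    1  
>  S0     S1   S2 
   S1     S3   S4 
   S2     S5   S2 
   S3     S6   S7 
   S4     S8   S4 
   S5     S8   S5 
   S6     S9  S10 
   S7    S11   S7 
   S8    S11   S8 
 * S9     S0  S12 
   S10   S13  S10 
   S11   S13  S11 
 * S12   S14  S12 
   S13   S14  S13 
   S14    S5  S14 
(> = start, * = accepting)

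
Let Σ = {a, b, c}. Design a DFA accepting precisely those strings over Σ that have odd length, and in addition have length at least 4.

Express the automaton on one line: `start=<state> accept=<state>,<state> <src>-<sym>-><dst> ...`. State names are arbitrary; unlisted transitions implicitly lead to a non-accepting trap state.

Handle the two conditions separately and then intersect. The first has 2 states tracking the input length modulo 2; the second has 6 states tracking the input length, saturating at 5. A product state is a pair (one from each), accepting exactly when both do.
7 states suffice.
        a   b   c  
>  q0   q1  q1  q1 
   q1   q2  q2  q2 
   q2   q3  q3  q3 
   q3   q4  q4  q4 
   q4   q5  q5  q5 
 * q5   q6  q6  q6 
   q6   q5  q5  q5 
(> = start, * = accepting)

start=q0 accept=q5 q0-a->q1 q0-b->q1 q0-c->q1 q1-a->q2 q1-b->q2 q1-c->q2 q2-a->q3 q2-b->q3 q2-c->q3 q3-a->q4 q3-b->q4 q3-c->q4 q4-a->q5 q4-b->q5 q4-c->q5 q5-a->q6 q5-b->q6 q5-c->q6 q6-a->q5 q6-b->q5 q6-c->q5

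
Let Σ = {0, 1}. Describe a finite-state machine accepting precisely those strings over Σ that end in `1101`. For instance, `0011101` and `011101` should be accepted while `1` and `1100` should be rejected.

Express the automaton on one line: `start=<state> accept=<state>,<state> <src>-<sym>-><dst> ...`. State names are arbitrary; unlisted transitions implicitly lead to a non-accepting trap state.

Remember how much of `1101` the current input suffix matches. State S0 means no match yet; S1 means the last symbol is `1`; S2 means the last 2 symbols are `11`; S3 means the last 3 symbols are `110`; S4 means the last 4 symbols are `1101`. Only S4 accepts. On a mismatch, fall back to the longest proper suffix that is still a prefix of `1101`.
A 5-state machine:
        0   1  
>  S0   S0  S1 
   S1   S0  S2 
   S2   S3  S2 
   S3   S0  S4 
 * S4   S0  S2 
(> = start, * = accepting)

start=S0 accept=S4 S0-0->S0 S0-1->S1 S1-0->S0 S1-1->S2 S2-0->S3 S2-1->S2 S3-0->S0 S3-1->S4 S4-0->S0 S4-1->S2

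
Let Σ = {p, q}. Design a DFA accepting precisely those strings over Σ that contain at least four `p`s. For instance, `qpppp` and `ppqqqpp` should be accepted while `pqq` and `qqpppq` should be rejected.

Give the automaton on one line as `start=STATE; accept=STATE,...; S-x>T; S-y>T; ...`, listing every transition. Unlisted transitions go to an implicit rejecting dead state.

Only the number of `p`s matters, and only up to 5. Make a chain A → B → C → D → E → F advanced by each `p` (with F absorbing); every other symbol self-loops. The accepting set is {E, F}.
A 6-state machine:
       p  q 
>  A   B  A 
   B   C  B 
   C   D  C 
   D   E  D 
 * E   F  E 
 * F   F  F 
(> = start, * = accepting)

start=A; accept=E,F; A-p>B; A-q>A; B-p>C; B-q>B; C-p>D; C-q>C; D-p>E; D-q>D; E-p>F; E-q>E; F-p>F; F-q>F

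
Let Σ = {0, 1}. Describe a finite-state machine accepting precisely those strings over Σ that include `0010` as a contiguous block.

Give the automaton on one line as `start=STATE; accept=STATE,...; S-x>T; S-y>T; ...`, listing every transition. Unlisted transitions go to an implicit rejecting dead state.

start=s0; accept=s4; s0-0>s1; s0-1>s0; s1-0>s2; s1-1>s0; s2-0>s2; s2-1>s3; s3-0>s4; s3-1>s0; s4-0>s4; s4-1>s4

Track how much of `0010` has been matched so far: state s0 is no progress, s4 is the absorbing accept state reached once `0010` has occurred. Intermediate states record partial matches; on a mismatch, fall back to the longest reusable overlap.
5 states suffice.
        0   1  
>  s0   s1  s0 
   s1   s2  s0 
   s2   s2  s3 
   s3   s4  s0 
 * s4   s4  s4 
(> = start, * = accepting)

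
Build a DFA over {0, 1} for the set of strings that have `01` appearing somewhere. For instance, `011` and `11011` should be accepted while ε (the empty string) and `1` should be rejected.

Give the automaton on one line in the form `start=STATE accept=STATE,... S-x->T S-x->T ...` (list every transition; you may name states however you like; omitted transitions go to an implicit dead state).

States q0..q1 record the length of the longest prefix of `01` that matches the current input suffix. Reaching q2 means `01` has been seen, and we stay there forever. Accept from q2.
3 states suffice.
        0   1  
>  q0   q1  q0 
   q1   q1  q2 
 * q2   q2  q2 
(> = start, * = accepting)

start=q0 accept=q2 q0-0->q1 q0-1->q0 q1-0->q1 q1-1->q2 q2-0->q2 q2-1->q2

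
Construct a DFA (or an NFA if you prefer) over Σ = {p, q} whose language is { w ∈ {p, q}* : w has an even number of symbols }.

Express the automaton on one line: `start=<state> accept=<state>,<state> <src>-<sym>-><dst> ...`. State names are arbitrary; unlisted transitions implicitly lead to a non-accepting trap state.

Count input length modulo 2: every symbol advances one step around the cycle A → B → A. Accept at A.
2 states suffice.
       p  q 
>* A   B  B 
   B   A  A 
(> = start, * = accepting)

start=A accept=A A-p->B A-q->B B-p->A B-q->A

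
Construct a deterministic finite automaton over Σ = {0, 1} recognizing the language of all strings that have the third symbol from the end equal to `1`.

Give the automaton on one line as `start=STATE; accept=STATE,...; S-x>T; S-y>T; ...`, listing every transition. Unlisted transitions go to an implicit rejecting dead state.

A DFA must remember the last 3 symbols (since which symbol is third-to-last isn't known until the input ends). Use one state per possible window of the last ≤3 symbols; accept from those whose window starts with `1`.
A 15-state machine:
          0    1  
>  S0     S1   S2 
   S1     S3   S4 
   S2     S5   S6 
   S3     S7   S8 
   S4     S9  S10 
   S5    S11  S12 
   S6    S13  S14 
   S7     S7   S8 
   S8     S9  S10 
   S9    S11  S12 
   S10   S13  S14 
 * S11    S7   S8 
 * S12    S9  S10 
 * S13   S11  S12 
 * S14   S13  S14 
(> = start, * = accepting)

start=S0; accept=S11,S12,S13,S14; S0-0>S1; S0-1>S2; S1-0>S3; S1-1>S4; S2-0>S5; S2-1>S6; S3-0>S7; S3-1>S8; S4-0>S9; S4-1>S10; S5-0>S11; S5-1>S12; S6-0>S13; S6-1>S14; S7-0>S7; S7-1>S8; S8-0>S9; S8-1>S10; S9-0>S11; S9-1>S12; S10-0>S13; S10-1>S14; S11-0>S7; S11-1>S8; S12-0>S9; S12-1>S10; S13-0>S11; S13-1>S12; S14-0>S13; S14-1>S14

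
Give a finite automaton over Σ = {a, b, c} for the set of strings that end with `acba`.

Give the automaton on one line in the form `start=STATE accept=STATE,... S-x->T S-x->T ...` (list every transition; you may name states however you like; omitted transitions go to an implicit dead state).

Let each state record the length of the longest suffix of the input read so far that is also a prefix of `acba`. q1 means the last symbol is `a`; q2 means the last 2 symbols are `ac`; q3 means the last 3 symbols are `acb`; q4 means the last 4 symbols are `acba`. Accept only at q4, where the string currently ends in `acba`.
        a   b   c  
>  q0   q1  q0  q0 
   q1   q1  q0  q2 
   q2   q1  q3  q0 
   q3   q4  q0  q0 
 * q4   q1  q0  q2 
(> = start, * = accepting)

start=q0 accept=q4 q0-a->q1 q0-b->q0 q0-c->q0 q1-a->q1 q1-b->q0 q1-c->q2 q2-a->q1 q2-b->q3 q2-c->q0 q3-a->q4 q3-b->q0 q3-c->q0 q4-a->q1 q4-b->q0 q4-c->q2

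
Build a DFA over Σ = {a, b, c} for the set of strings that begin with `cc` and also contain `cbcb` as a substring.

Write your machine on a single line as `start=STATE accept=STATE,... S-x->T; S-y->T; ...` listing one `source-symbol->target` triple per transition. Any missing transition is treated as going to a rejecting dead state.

Build one automaton per condition and run them in lockstep. The first has 4 states tracking whether the input so far still matches the prefix `cc`; the second has 5 states tracking whether and how much of `cbcb` has been seen. A product state is a pair (one from each), accepting exactly when both do.
          a    b    c  
>  q0     q1   q1   q2 
   q1     q1   q1   q3 
   q2     q1   q4   q5 
   q3     q1   q4   q3 
   q4     q1   q1   q6 
   q5     q7   q8   q5 
   q6     q1   q9   q3 
   q7     q7   q7   q5 
   q8     q7   q7  q10 
   q9     q9   q9   q9 
   q10    q7  q11   q5 
 * q11   q11  q11  q11 
(> = start, * = accepting)

start=q0; accept=q11; q0-a->q1; q0-b->q1; q0-c->q2; q1-a->q1; q1-b->q1; q1-c->q3; q2-a->q1; q2-b->q4; q2-c->q5; q3-a->q1; q3-b->q4; q3-c->q3; q4-a->q1; q4-b->q1; q4-c->q6; q5-a->q7; q5-b->q8; q5-c->q5; q6-a->q1; q6-b->q9; q6-c->q3; q7-a->q7; q7-b->q7; q7-c->q5; q8-a->q7; q8-b->q7; q8-c->q10; q9-a->q9; q9-b->q9; q9-c->q9; q10-a->q7; q10-b->q11; q10-c->q5; q11-a->q11; q11-b->q11; q11-c->q11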